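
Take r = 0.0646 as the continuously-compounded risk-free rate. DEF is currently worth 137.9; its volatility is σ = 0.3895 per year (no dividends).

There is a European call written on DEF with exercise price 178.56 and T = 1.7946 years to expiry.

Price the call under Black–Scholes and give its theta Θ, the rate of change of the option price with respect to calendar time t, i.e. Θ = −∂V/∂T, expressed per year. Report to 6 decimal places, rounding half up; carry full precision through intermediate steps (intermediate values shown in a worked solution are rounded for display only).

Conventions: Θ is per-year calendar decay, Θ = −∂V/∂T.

price = 21.103134
Θ = -11.044923

σ√T = 0.3895·√1.7946 = 0.521785
d₁ = (ln(S/K) + (r+σ²/2)T) / (σ√T) = (ln(137.9/178.56) + (0.0646+0.3895²/2)·1.7946) / 0.521785 = (-0.258396 + 0.252061) / 0.521785 = -0.012141
d₂ = d₁ − σ√T = -0.012141 − 0.521785 = -0.533926
e^{−rT} = 0.890537
N(d₁) = 0.495156,  N(d₂) = 0.296696
Call price V = S·N(d₁) − K·e^{−rT}·N(d₂) = 68.282075 − 47.178941 = 21.103134
φ(d₁) = (1/√(2π))·e^{−d₁²/2} = 0.398913
Θ = −S·φ(d₁)·σ/(2√T) − r·K·e^{−rT}·N(d₂) = −7.997163 − 3.047760 = -11.044923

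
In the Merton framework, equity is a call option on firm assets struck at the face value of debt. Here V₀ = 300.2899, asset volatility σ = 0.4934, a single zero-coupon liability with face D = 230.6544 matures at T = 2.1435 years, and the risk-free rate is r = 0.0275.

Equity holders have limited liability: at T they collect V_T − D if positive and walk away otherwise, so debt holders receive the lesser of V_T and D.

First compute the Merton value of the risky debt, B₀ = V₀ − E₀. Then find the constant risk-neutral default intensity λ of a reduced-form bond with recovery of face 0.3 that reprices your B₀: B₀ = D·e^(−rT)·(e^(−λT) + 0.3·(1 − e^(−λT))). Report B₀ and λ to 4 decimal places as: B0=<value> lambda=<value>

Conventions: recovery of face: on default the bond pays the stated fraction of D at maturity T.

B0=179.0691 lambda=0.1356

Apply the equity-as-call identities (strike 230.6544, horizon 2.1435 years):
d₁ = [ln(V₀/D) + (r + σ²/2)T] / (σ√T)
   = [ln(300.2899/230.6544) + (0.0275 + 0.5·0.4934²)·2.1435] / (0.4934·√2.1435)
   = [0.263828 + 0.319857] / 0.722372 = 0.808011
d₂ = d₁ − σ√T = 0.808011 − 0.722372 = 0.085639
N(d₁) = 0.790458,  N(d₂) = 0.534123,  e^(−rT) = 0.942757
E₀ = V₀·N(d₁) − D·e^(−rT)·N(d₂)
   = 300.2899·0.790458 − 230.6544·0.942757·0.534123 = 121.220787
B₀ = V₀ − E₀ = 300.2899 − 121.220787 = 179.069113
e^(−λT) = (B₀·e^(rT)/D − 0.3)/(1 − 0.3) = (179.0691·1.060718/230.6544 − 0.3)/0.7 = 0.74784451
λ = −ln(0.74784451)/2.1435 = 0.135554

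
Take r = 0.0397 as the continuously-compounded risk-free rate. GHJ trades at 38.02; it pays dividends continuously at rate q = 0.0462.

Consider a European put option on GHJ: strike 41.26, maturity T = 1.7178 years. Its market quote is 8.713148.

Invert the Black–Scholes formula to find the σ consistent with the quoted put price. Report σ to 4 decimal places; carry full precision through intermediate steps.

sigma = 0.3602

At σ = 0.3602 the Black–Scholes value reproduces the quote:
σ√T = 0.3602·√1.7178 = 0.472096
d₁ = (ln(S/K) + (r−q+σ²/2)T) / (σ√T) = (ln(38.02/41.26) + (0.0397−0.0462+0.3602²/2)·1.7178) / 0.472096 = (-0.081781 + 0.100271) / 0.472096 = 0.039166
d₂ = d₁ − σ√T = 0.039166 − 0.472096 = -0.432929
e^{−rT} = 0.934077
e^{−qT} = 0.923705
N(−d₁) = 0.484379,  N(−d₂) = 0.667467
V = K·e^{−rT}·N(−d₂) − S·e^{−qT}·N(−d₁) = 25.724180 − 17.011032 = 8.713148 (the quoted price), and the Black–Scholes price is strictly increasing in σ, so σ is unique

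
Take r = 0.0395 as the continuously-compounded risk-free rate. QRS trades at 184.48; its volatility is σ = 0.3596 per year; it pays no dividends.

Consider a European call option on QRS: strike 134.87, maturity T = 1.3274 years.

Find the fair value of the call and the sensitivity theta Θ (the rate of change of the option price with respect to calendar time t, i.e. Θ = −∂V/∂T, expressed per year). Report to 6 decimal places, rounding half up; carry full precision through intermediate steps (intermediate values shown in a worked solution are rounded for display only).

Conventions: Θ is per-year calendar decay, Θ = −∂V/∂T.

price = 63.013755
Θ = -10.135691

σ√T = 0.3596·√1.3274 = 0.414305
d₁ = (ln(S/K) + (r+σ²/2)T) / (σ√T) = (ln(184.48/134.87) + (0.0395+0.3596²/2)·1.3274) / 0.414305 = (0.313230 + 0.138257) / 0.414305 = 1.089743
d₂ = d₁ − σ√T = 1.089743 − 0.414305 = 0.675438
e^{−rT} = 0.948919
N(d₁) = 0.862087,  N(d₂) = 0.750301
Call price V = S·N(d₁) − K·e^{−rT}·N(d₂) = 159.037784 − 96.024029 = 63.013755
φ(d₁) = (1/√(2π))·e^{−d₁²/2} = 0.220312
Θ = −S·φ(d₁)·σ/(2√T) − r·K·e^{−rT}·N(d₂) = −6.342742 − 3.792949 = -10.135691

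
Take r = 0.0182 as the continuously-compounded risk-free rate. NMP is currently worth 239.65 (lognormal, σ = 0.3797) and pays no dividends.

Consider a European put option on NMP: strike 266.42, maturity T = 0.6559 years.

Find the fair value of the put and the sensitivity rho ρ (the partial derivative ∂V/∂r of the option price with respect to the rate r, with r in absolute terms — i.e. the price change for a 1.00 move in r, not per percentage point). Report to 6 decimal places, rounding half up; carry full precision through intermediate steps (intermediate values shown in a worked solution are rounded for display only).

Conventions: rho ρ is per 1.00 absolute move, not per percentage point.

σ√T = 0.3797·√0.6559 = 0.307510
d₁ = (ln(S/K) + (r+σ²/2)T) / (σ√T) = (ln(239.65/266.42) + (0.0182+0.3797²/2)·0.6559) / 0.307510 = (-0.105894 + 0.059219) / 0.307510 = -0.151786
d₂ = d₁ − σ√T = -0.151786 − 0.307510 = -0.459297
e^{−rT} = 0.988134
N(−d₁) = 0.560322,  N(−d₂) = 0.676989
Put price V = K·e^{−rT}·N(−d₂) − S·N(−d₁) = 178.223246 − 134.281243 = 43.942004
ρ = −K·T·e^{−rT}·N(−d₂) = -116.896627

price = 43.942004
ρ = -116.896627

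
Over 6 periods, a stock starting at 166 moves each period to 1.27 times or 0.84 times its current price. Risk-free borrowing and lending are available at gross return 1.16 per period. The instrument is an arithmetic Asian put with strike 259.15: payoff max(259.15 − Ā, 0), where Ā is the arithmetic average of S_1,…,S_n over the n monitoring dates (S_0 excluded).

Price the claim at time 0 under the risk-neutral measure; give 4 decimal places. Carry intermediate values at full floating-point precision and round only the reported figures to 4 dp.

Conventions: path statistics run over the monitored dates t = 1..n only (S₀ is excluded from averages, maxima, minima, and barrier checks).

price = 8.5724

With p* = (R−d)/(u−d) = 0.7442, sum probability × payoff across the paths and divide by R^6.
Enumerate all 2^6 = 64 price paths (U = up ×1.27, D = down ×0.84); each path with k up-moves has probability p*^k·(1−p*)^(6−k).
DDDDDD: Ā=94.2240, payoff=164.9260, prob=0.000280
UDDDDD: Ā=142.4577, payoff=116.6923, prob=0.000815
DUDDDD: Ā=130.5610, payoff=128.5890, prob=0.000815
UUDDDD: Ā=197.3958, payoff=61.7542, prob=0.002372
DDUDDD: Ā=120.5678, payoff=138.5822, prob=0.000815
UDUDDD: Ā=182.2870, payoff=76.8630, prob=0.002372
DUUDDD: Ā=170.3903, payoff=88.7597, prob=0.002372
UUUDDD: Ā=257.6140, payoff=1.5360, prob=0.006899
DDDUDD: Ā=112.1735, payoff=146.9765, prob=0.000815
UDDUDD: Ā=169.5956, payoff=89.5544, prob=0.002372
DUDUDD: Ā=157.6990, payoff=101.4510, prob=0.002372
UUDUDD: Ā=238.4258, payoff=20.7242, prob=0.006899
DDUUDD: Ā=147.7058, payoff=111.4442, prob=0.002372
UDUUDD: Ā=223.3171, payoff=35.8329, prob=0.006899
DUUUDD: Ā=211.4204, payoff=47.7296, prob=0.006899
UUUUDD: Ā=319.6475, payoff=0.0000, prob=0.020071
DDDDUD: Ā=105.1223, payoff=154.0277, prob=0.000815
UDDDUD: Ā=158.9349, payoff=100.2151, prob=0.002372
DUDDUD: Ā=147.0382, payoff=112.1118, prob=0.002372
UUDDUD: Ā=222.3078, payoff=36.8422, prob=0.006899
DDUDUD: Ā=137.0450, payoff=122.1050, prob=0.002372
UDUDUD: Ā=207.1990, payoff=51.9510, prob=0.006899
DUUDUD: Ā=195.3024, payoff=63.8476, prob=0.006899
UUUDUD: Ā=295.2786, payoff=0.0000, prob=0.020071
DDDUUD: Ā=128.6507, payoff=130.4993, prob=0.002372
UDDUUD: Ā=194.5077, payoff=64.6423, prob=0.006899
DUDUUD: Ā=182.6110, payoff=76.5390, prob=0.006899
UUDUUD: Ā=276.0905, payoff=0.0000, prob=0.020071
DDUUUD: Ā=172.6178, payoff=86.5322, prob=0.006899
UDUUUD: Ā=260.9817, payoff=0.0000, prob=0.020071
DUUUUD: Ā=249.0850, payoff=10.0650, prob=0.020071
UUUUUD: Ā=376.5928, payoff=0.0000, prob=0.058389
DDDDDU: Ā=99.1993, payoff=159.9507, prob=0.000815
UDDDDU: Ā=149.9799, payoff=109.1701, prob=0.002372
DUDDDU: Ā=138.0832, payoff=121.0668, prob=0.002372
UUDDDU: Ā=208.7687, payoff=50.3813, prob=0.006899
DDUDDU: Ā=128.0900, payoff=131.0600, prob=0.002372
UDUDDU: Ā=193.6599, payoff=65.4901, prob=0.006899
DUUDDU: Ā=181.7632, payoff=77.3868, prob=0.006899
UUUDDU: Ā=274.8087, payoff=0.0000, prob=0.020071
DDDUDU: Ā=119.6957, payoff=139.4543, prob=0.002372
UDDUDU: Ā=180.9685, payoff=78.1815, prob=0.006899
DUDUDU: Ā=169.0719, payoff=90.0781, prob=0.006899
UUDUDU: Ā=255.6206, payoff=3.5294, prob=0.020071
DDUUDU: Ā=159.0787, payoff=100.0713, prob=0.006899
UDUUDU: Ā=240.5118, payoff=18.6382, prob=0.020071
DUUUDU: Ā=228.6151, payoff=30.5349, prob=0.020071
UUUUDU: Ā=345.6443, payoff=0.0000, prob=0.058389
DDDDUU: Ā=112.6445, payoff=146.5055, prob=0.002372
UDDDUU: Ā=170.3078, payoff=88.8422, prob=0.006899
DUDDUU: Ā=158.4111, payoff=100.7389, prob=0.006899
UUDDUU: Ā=239.5025, payoff=19.6475, prob=0.020071
DDUDUU: Ā=148.4179, payoff=110.7321, prob=0.006899
UDUDUU: Ā=224.3938, payoff=34.7562, prob=0.020071
DUUDUU: Ā=212.4971, payoff=46.6529, prob=0.020071
UUUDUU: Ā=321.2754, payoff=0.0000, prob=0.058389
DDDUUU: Ā=140.0236, payoff=119.1264, prob=0.006899
UDDUUU: Ā=211.7024, payoff=47.4476, prob=0.020071
DUDUUU: Ā=199.8057, payoff=59.3443, prob=0.020071
UUDUUU: Ā=302.0872, payoff=0.0000, prob=0.058389
DDUUUU: Ā=189.8125, payoff=69.3375, prob=0.020071
UDUUUU: Ā=286.9785, payoff=0.0000, prob=0.058389
DUUUUU: Ā=275.0818, payoff=0.0000, prob=0.058389
UUUUUU: Ā=415.8975, payoff=0.0000, prob=0.169859
Price = Σ prob·payoff / R^6 = 20.885665 / 2.436396 = 8.5724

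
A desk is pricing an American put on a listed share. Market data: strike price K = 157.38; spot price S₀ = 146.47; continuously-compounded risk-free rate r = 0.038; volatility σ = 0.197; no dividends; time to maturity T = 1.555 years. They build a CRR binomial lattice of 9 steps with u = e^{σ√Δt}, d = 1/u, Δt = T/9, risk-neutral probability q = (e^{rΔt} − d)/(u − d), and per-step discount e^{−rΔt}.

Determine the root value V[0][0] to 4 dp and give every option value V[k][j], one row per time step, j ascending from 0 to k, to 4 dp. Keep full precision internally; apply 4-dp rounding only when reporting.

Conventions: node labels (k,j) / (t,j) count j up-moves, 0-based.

price = 16.8743
tree:
16.8743
23.9942 10.5085
33.0364 15.9421 5.6203
42.8127 23.3940 9.2576 2.3302
51.8203 33.0364 14.7797 4.2718 0.5655
60.1198 42.8127 22.6755 7.6704 1.1851 0.0000
67.7667 51.8203 33.0364 13.3881 2.4838 0.0000 0.0000
74.8124 60.1198 42.8127 22.4259 5.2056 0.0000 0.0000 0.0000
81.3041 67.7667 51.8203 33.0364 10.9100 0.0000 0.0000 0.0000 0.0000
87.2854 74.8124 60.1198 42.8127 22.4259 0.0000 0.0000 0.0000 0.0000 0.0000

Δt=0.17278, u=1.08533, d=0.92138, q=0.51972, disc=e^(-rΔt)=0.99346
k=9 terminal: V=max(K-S,0) → 87.2854 74.8124 60.1198 42.8127 22.4259 0.0000 0.0000 0.0000 0.0000 0.0000
k=8: j=0 S=76.0759 intr=81.3041 cont=80.2742 V=81.3041[EX]; j=1 S=89.6133 intr=67.7667 cont=66.7368 V=67.7667[EX]; j=2 S=105.5597 intr=51.8203 cont=50.7904 V=51.8203[EX]; j=3 S=124.3436 intr=33.0364 cont=32.0065 V=33.0364[EX]; j=4 S=146.4700 intr=10.9100 cont=10.7003 V=10.9100[EX]; j=5 S=172.5337 intr=0.0000 cont=0.0000 V=0.0000[hold]; j=6 S=203.2354 intr=0.0000 cont=0.0000 V=0.0000[hold]; j=7 S=239.4003 intr=0.0000 cont=0.0000 V=0.0000[hold]; j=8 S=282.0007 intr=0.0000 cont=0.0000 V=0.0000[hold]
k=7: j=0 S=82.5676 intr=74.8124 cont=73.7824 V=74.8124[EX]; j=1 S=97.2602 intr=60.1198 cont=59.0899 V=60.1198[EX]; j=2 S=114.5673 intr=42.8127 cont=41.7828 V=42.8127[EX]; j=3 S=134.9541 intr=22.4259 cont=21.3960 V=22.4259[EX]; j=4 S=158.9686 intr=0.0000 cont=5.2056 V=5.2056[hold]; j=5 S=187.2564 intr=0.0000 cont=0.0000 V=0.0000[hold]; j=6 S=220.5779 intr=0.0000 cont=0.0000 V=0.0000[hold]; j=7 S=259.8289 intr=0.0000 cont=0.0000 V=0.0000[hold]
k=6: j=0 S=89.6133 intr=67.7667 cont=66.7368 V=67.7667[EX]; j=1 S=105.5597 intr=51.8203 cont=50.7904 V=51.8203[EX]; j=2 S=124.3436 intr=33.0364 cont=32.0065 V=33.0364[EX]; j=3 S=146.4700 intr=10.9100 cont=13.3881 V=13.3881[hold]; j=4 S=172.5337 intr=0.0000 cont=2.4838 V=2.4838[hold]; j=5 S=203.2354 intr=0.0000 cont=0.0000 V=0.0000[hold]; j=6 S=239.4003 intr=0.0000 cont=0.0000 V=0.0000[hold]
k=5: j=0 S=97.2602 intr=60.1198 cont=59.0899 V=60.1198[EX]; j=1 S=114.5673 intr=42.8127 cont=41.7828 V=42.8127[EX]; j=2 S=134.9541 intr=22.4259 cont=22.6755 V=22.6755[hold]; j=3 S=158.9686 intr=0.0000 cont=7.6704 V=7.6704[hold]; j=4 S=187.2564 intr=0.0000 cont=1.1851 V=1.1851[hold]; j=5 S=220.5779 intr=0.0000 cont=0.0000 V=0.0000[hold]
k=4: j=0 S=105.5597 intr=51.8203 cont=50.7904 V=51.8203[EX]; j=1 S=124.3436 intr=33.0364 cont=32.1354 V=33.0364[EX]; j=2 S=146.4700 intr=10.9100 cont=14.7797 V=14.7797[hold]; j=3 S=172.5337 intr=0.0000 cont=4.2718 V=4.2718[hold]; j=4 S=203.2354 intr=0.0000 cont=0.5655 V=0.5655[hold]
k=3: j=0 S=114.5673 intr=42.8127 cont=41.7828 V=42.8127[EX]; j=1 S=134.9541 intr=22.4259 cont=23.3940 V=23.3940[hold]; j=2 S=158.9686 intr=0.0000 cont=9.2576 V=9.2576[hold]; j=3 S=187.2564 intr=0.0000 cont=2.3302 V=2.3302[hold]
k=2: j=0 S=124.3436 intr=33.0364 cont=32.5064 V=33.0364[EX]; j=1 S=146.4700 intr=10.9100 cont=15.9421 V=15.9421[hold]; j=2 S=172.5337 intr=0.0000 cont=5.6203 V=5.6203[hold]
k=1: j=0 S=134.9541 intr=22.4259 cont=23.9942 V=23.9942[hold]; j=1 S=158.9686 intr=0.0000 cont=10.5085 V=10.5085[hold]
k=0: j=0 S=146.4700 intr=10.9100 cont=16.8743 V=16.8743[hold]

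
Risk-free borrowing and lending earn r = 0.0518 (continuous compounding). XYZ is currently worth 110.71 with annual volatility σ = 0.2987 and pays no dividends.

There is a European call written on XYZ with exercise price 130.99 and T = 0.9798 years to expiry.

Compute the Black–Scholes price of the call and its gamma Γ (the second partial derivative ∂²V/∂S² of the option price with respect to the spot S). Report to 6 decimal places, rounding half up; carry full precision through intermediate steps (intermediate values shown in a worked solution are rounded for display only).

σ√T = 0.2987·√0.9798 = 0.295668
d₁ = (ln(S/K) + (r+σ²/2)T) / (σ√T) = (ln(110.71/130.99) + (0.0518+0.2987²/2)·0.9798) / 0.295668 = (-0.168207 + 0.094463) / 0.295668 = -0.249413
d₂ = d₁ − σ√T = -0.249413 − 0.295668 = -0.545081
e^{−rT} = 0.950513
N(d₁) = 0.401521,  N(d₂) = 0.292849
Call price V = S·N(d₁) − K·e^{−rT}·N(d₂) = 44.452340 − 36.461934 = 7.990406
φ(d₁) = (1/√(2π))·e^{−d₁²/2} = 0.386725
Γ = φ(d₁) / (S·σ·√T) = 0.011814

price = 7.990406
Γ = 0.011814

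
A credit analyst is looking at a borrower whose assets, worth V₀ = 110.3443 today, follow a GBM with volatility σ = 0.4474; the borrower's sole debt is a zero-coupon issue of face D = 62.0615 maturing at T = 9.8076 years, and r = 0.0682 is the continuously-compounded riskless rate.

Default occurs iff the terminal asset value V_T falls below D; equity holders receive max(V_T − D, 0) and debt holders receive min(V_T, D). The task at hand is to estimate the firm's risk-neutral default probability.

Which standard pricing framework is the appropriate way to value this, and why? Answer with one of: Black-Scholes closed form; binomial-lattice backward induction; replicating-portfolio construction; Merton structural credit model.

framework: Merton structural credit model

Key observation: assets follow a GBM and default happens iff V_T < 62.0615; valuing claims on that split (equity as a call, risky debt as the residual) is the structural model's definition.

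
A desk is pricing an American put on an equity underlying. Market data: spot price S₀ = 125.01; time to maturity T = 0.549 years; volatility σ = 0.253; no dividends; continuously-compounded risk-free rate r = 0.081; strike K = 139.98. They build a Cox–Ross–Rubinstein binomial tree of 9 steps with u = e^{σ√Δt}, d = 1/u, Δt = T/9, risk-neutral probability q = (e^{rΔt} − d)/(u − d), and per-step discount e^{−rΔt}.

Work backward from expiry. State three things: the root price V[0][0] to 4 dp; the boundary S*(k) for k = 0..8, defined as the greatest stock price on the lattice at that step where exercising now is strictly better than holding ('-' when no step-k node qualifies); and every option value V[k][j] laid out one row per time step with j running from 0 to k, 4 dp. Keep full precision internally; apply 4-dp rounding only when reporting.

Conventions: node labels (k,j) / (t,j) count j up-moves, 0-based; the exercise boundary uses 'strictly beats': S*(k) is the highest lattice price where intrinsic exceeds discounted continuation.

Δt=0.06100, u=1.06448, d=0.93943, q=0.52399, disc=e^(-rΔt)=0.99507
k=9 terminal: V=max(K-S,0) → 68.7427 59.2598 48.5145 36.3388 22.5424 6.9094 0.0000 0.0000 0.0000 0.0000
k=8: j=0 S=75.8307 intr=64.1493 cont=63.4594 V=64.1493[EX]; j=1 S=85.9250 intr=54.0550 cont=53.3650 V=54.0550[EX]; j=2 S=97.3632 intr=42.6168 cont=41.9269 V=42.6168[EX]; j=3 S=110.3239 intr=29.6561 cont=28.9661 V=29.6561[EX]; j=4 S=125.0100 intr=14.9700 cont=14.2801 V=14.9700[EX]; j=5 S=141.6510 intr=0.0000 cont=3.2727 V=3.2727[hold]; j=6 S=160.5073 intr=0.0000 cont=0.0000 V=0.0000[hold]; j=7 S=181.8736 intr=0.0000 cont=0.0000 V=0.0000[hold]; j=8 S=206.0842 intr=0.0000 cont=0.0000 V=0.0000[hold]  S*(8)=125.0100
k=7: j=0 S=80.7202 intr=59.2598 cont=58.5699 V=59.2598[EX]; j=1 S=91.4655 intr=48.5145 cont=47.8246 V=48.5145[EX]; j=2 S=103.6412 intr=36.3388 cont=35.6489 V=36.3388[EX]; j=3 S=117.4376 intr=22.5424 cont=21.8524 V=22.5424[EX]; j=4 S=133.0706 intr=6.9094 cont=8.7971 V=8.7971[hold]; j=5 S=150.7847 intr=0.0000 cont=1.5502 V=1.5502[hold]; j=6 S=170.8568 intr=0.0000 cont=0.0000 V=0.0000[hold]; j=7 S=193.6008 intr=0.0000 cont=0.0000 V=0.0000[hold]  S*(7)=117.4376
k=6: j=0 S=85.9250 intr=54.0550 cont=53.3650 V=54.0550[EX]; j=1 S=97.3632 intr=42.6168 cont=41.9269 V=42.6168[EX]; j=2 S=110.3239 intr=29.6561 cont=28.9661 V=29.6561[EX]; j=3 S=125.0100 intr=14.9700 cont=15.2644 V=15.2644[hold]; j=4 S=141.6510 intr=0.0000 cont=4.9751 V=4.9751[hold]; j=5 S=160.5073 intr=0.0000 cont=0.7342 V=0.7342[hold]; j=6 S=181.8736 intr=0.0000 cont=0.0000 V=0.0000[hold]  S*(6)=110.3239
k=5: j=0 S=91.4655 intr=48.5145 cont=47.8246 V=48.5145[EX]; j=1 S=103.6412 intr=36.3388 cont=35.6489 V=36.3388[EX]; j=2 S=117.4376 intr=22.5424 cont=22.0059 V=22.5424[EX]; j=3 S=133.0706 intr=6.9094 cont=9.8242 V=9.8242[hold]; j=4 S=150.7847 intr=0.0000 cont=2.7394 V=2.7394[hold]; j=5 S=170.8568 intr=0.0000 cont=0.3478 V=0.3478[hold]  S*(5)=117.4376
k=4: j=0 S=97.3632 intr=42.6168 cont=41.9269 V=42.6168[EX]; j=1 S=110.3239 intr=29.6561 cont=28.9661 V=29.6561[EX]; j=2 S=125.0100 intr=14.9700 cont=15.7999 V=15.7999[hold]; j=3 S=141.6510 intr=0.0000 cont=6.0817 V=6.0817[hold]; j=4 S=160.5073 intr=0.0000 cont=1.4789 V=1.4789[hold]  S*(4)=110.3239
k=3: j=0 S=103.6412 intr=36.3388 cont=35.6489 V=36.3388[EX]; j=1 S=117.4376 intr=22.5424 cont=22.2852 V=22.5424[EX]; j=2 S=133.0706 intr=6.9094 cont=10.6549 V=10.6549[hold]; j=3 S=150.7847 intr=0.0000 cont=3.6518 V=3.6518[hold]  S*(3)=117.4376
k=2: j=0 S=110.3239 intr=29.6561 cont=28.9661 V=29.6561[EX]; j=1 S=125.0100 intr=14.9700 cont=16.2330 V=16.2330[hold]; j=2 S=141.6510 intr=0.0000 cont=6.9509 V=6.9509[hold]  S*(2)=110.3239
k=1: j=0 S=117.4376 intr=22.5424 cont=22.5110 V=22.5424[EX]; j=1 S=133.0706 intr=6.9094 cont=11.3132 V=11.3132[hold]  S*(1)=117.4376
k=0: j=0 S=125.0100 intr=14.9700 cont=16.5763 V=16.5763[hold]  S*(0)=-

price = 16.5763
boundary = - 117.4376 110.3239 117.4376 110.3239 117.4376 110.3239 117.4376 125.0100
tree:
16.5763
22.5424 11.3132
29.6561 16.2330 6.9509
36.3388 22.5424 10.6549 3.6518
42.6168 29.6561 15.7999 6.0817 1.4789
48.5145 36.3388 22.5424 9.8242 2.7394 0.3478
54.0550 42.6168 29.6561 15.2644 4.9751 0.7342 0.0000
59.2598 48.5145 36.3388 22.5424 8.7971 1.5502 0.0000 0.0000
64.1493 54.0550 42.6168 29.6561 14.9700 3.2727 0.0000 0.0000 0.0000
68.7427 59.2598 48.5145 36.3388 22.5424 6.9094 0.0000 0.0000 0.0000 0.0000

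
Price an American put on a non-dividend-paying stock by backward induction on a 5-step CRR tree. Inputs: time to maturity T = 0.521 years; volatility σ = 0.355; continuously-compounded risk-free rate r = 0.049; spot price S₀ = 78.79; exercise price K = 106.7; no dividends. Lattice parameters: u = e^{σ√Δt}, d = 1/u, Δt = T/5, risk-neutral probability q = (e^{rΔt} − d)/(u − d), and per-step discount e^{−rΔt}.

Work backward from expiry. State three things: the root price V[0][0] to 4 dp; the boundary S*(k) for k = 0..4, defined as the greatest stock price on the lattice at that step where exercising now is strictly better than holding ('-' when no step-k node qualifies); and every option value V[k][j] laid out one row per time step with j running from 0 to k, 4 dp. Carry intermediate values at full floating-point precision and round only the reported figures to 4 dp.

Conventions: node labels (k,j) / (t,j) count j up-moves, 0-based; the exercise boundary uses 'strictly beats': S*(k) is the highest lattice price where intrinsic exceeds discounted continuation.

price = 28.0743
boundary = - 70.2593 78.7900 70.2593 78.7900
tree:
28.0743
36.4407 19.7843
44.0479 27.9100 11.6552
50.8313 36.4407 18.5983 4.6550
56.8803 44.0479 27.9100 9.2406 0.0000
62.2744 50.8313 36.4407 18.3435 0.0000 0.0000

Δt=0.10420, u=1.12142, d=0.89173, q=0.49367, disc=e^(-rΔt)=0.99491
k=5 terminal: V=max(K-S,0) → 62.2744 50.8313 36.4407 18.3435 0.0000 0.0000
k=4: j=0 S=49.8197 intr=56.8803 cont=56.3369 V=56.8803[EX]; j=1 S=62.6521 intr=44.0479 cont=43.5045 V=44.0479[EX]; j=2 S=78.7900 intr=27.9100 cont=27.3666 V=27.9100[EX]; j=3 S=99.0846 intr=7.6154 cont=9.2406 V=9.2406[hold]; j=4 S=124.6067 intr=0.0000 cont=0.0000 V=0.0000[hold]  S*(4)=78.7900
k=3: j=0 S=55.8687 intr=50.8313 cont=50.2879 V=50.8313[EX]; j=1 S=70.2593 intr=36.4407 cont=35.8973 V=36.4407[EX]; j=2 S=88.3565 intr=18.3435 cont=18.5983 V=18.5983[hold]; j=3 S=111.1153 intr=0.0000 cont=4.6550 V=4.6550[hold]  S*(3)=70.2593
k=2: j=0 S=62.6521 intr=44.0479 cont=43.5045 V=44.0479[EX]; j=1 S=78.7900 intr=27.9100 cont=27.4918 V=27.9100[EX]; j=2 S=99.0846 intr=7.6154 cont=11.6552 V=11.6552[hold]  S*(2)=78.7900
k=1: j=0 S=70.2593 intr=36.4407 cont=35.8973 V=36.4407[EX]; j=1 S=88.3565 intr=18.3435 cont=19.7843 V=19.7843[hold]  S*(1)=70.2593
k=0: j=0 S=78.7900 intr=27.9100 cont=28.0743 V=28.0743[hold]  S*(0)=-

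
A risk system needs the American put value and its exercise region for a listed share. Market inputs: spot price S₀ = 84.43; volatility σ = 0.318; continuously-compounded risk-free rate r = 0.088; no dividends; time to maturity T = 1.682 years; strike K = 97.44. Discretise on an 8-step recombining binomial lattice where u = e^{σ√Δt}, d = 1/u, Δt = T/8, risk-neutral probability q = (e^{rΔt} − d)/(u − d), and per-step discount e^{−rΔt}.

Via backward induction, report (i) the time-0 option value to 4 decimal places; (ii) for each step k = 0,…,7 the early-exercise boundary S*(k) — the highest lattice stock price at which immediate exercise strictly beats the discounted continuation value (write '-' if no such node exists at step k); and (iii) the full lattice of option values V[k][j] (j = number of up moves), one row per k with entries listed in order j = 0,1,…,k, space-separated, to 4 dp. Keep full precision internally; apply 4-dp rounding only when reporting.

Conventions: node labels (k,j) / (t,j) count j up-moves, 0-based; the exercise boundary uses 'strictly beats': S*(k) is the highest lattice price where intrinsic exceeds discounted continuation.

price = 16.7784
boundary = - 72.9745 63.0733 72.9745 63.0733 72.9745 63.0733 72.9745
tree:
16.7784
24.4655 10.4847
34.3667 16.2872 5.6568
42.9245 24.4655 9.5359 2.3812
50.3212 34.3667 15.5773 4.4603 0.6026
56.7143 42.9245 24.4655 8.1648 1.2990 0.0000
62.2400 50.3212 34.3667 14.4749 2.8000 0.0000 0.0000
67.0159 56.7143 42.9245 24.4655 6.0356 0.0000 0.0000 0.0000
71.1439 62.2400 50.3212 34.3667 13.0100 0.0000 0.0000 0.0000 0.0000

params: Δt=0.21025 u=1.15698 d=0.86432 q=0.52742 e^(-rΔt)=0.98167
t_8 payoffs: 71.1439 62.2400 50.3212 34.3667 13.0100 0.0000 0.0000 0.0000 0.0000
t_7: node(7,0) S=30.4241 payoff=67.0159 vs cont=65.2297 → 67.0159 [stop]  node(7,1) S=40.7257 payoff=56.7143 vs cont=54.9280 → 56.7143 [stop]  node(7,2) S=54.5155 payoff=42.9245 vs cont=41.1382 → 42.9245 [stop]  node(7,3) S=72.9745 payoff=24.4655 vs cont=22.6792 → 24.4655 [stop]  node(7,4) S=97.6838 payoff=0.0000 vs cont=6.0356 → 6.0356 [wait]  node(7,5) S=130.7596 payoff=0.0000 vs cont=0.0000 → 0.0000 [wait]  node(7,6) S=175.0350 payoff=0.0000 vs cont=0.0000 → 0.0000 [wait]  node(7,7) S=234.3021 payoff=0.0000 vs cont=0.0000 → 0.0000 [wait]  ⇒ S*(7)=72.9745
t_6: node(6,0) S=35.2000 payoff=62.2400 vs cont=60.4537 → 62.2400 [stop]  node(6,1) S=47.1188 payoff=50.3212 vs cont=48.5349 → 50.3212 [stop]  node(6,2) S=63.0733 payoff=34.3667 vs cont=32.5804 → 34.3667 [stop]  node(6,3) S=84.4300 payoff=13.0100 vs cont=14.4749 → 14.4749 [wait]  node(6,4) S=113.0181 payoff=0.0000 vs cont=2.8000 → 2.8000 [wait]  node(6,5) S=151.2862 payoff=0.0000 vs cont=0.0000 → 0.0000 [wait]  node(6,6) S=202.5119 payoff=0.0000 vs cont=0.0000 → 0.0000 [wait]  ⇒ S*(6)=63.0733
t_5: node(5,0) S=40.7257 payoff=56.7143 vs cont=54.9280 → 56.7143 [stop]  node(5,1) S=54.5155 payoff=42.9245 vs cont=41.1382 → 42.9245 [stop]  node(5,2) S=72.9745 payoff=24.4655 vs cont=23.4377 → 24.4655 [stop]  node(5,3) S=97.6838 payoff=0.0000 vs cont=8.1648 → 8.1648 [wait]  node(5,4) S=130.7596 payoff=0.0000 vs cont=1.2990 → 1.2990 [wait]  node(5,5) S=175.0350 payoff=0.0000 vs cont=0.0000 → 0.0000 [wait]  ⇒ S*(5)=72.9745
t_4: node(4,0) S=47.1188 payoff=50.3212 vs cont=48.5349 → 50.3212 [stop]  node(4,1) S=63.0733 payoff=34.3667 vs cont=32.5804 → 34.3667 [stop]  node(4,2) S=84.4300 payoff=13.0100 vs cont=15.5773 → 15.5773 [wait]  node(4,3) S=113.0181 payoff=0.0000 vs cont=4.4603 → 4.4603 [wait]  node(4,4) S=151.2862 payoff=0.0000 vs cont=0.6026 → 0.6026 [wait]  ⇒ S*(4)=63.0733
t_3: node(3,0) S=54.5155 payoff=42.9245 vs cont=41.1382 → 42.9245 [stop]  node(3,1) S=72.9745 payoff=24.4655 vs cont=24.0085 → 24.4655 [stop]  node(3,2) S=97.6838 payoff=0.0000 vs cont=9.5359 → 9.5359 [wait]  node(3,3) S=130.7596 payoff=0.0000 vs cont=2.3812 → 2.3812 [wait]  ⇒ S*(3)=72.9745
t_2: node(2,0) S=63.0733 payoff=34.3667 vs cont=32.5804 → 34.3667 [stop]  node(2,1) S=84.4300 payoff=13.0100 vs cont=16.2872 → 16.2872 [wait]  node(2,2) S=113.0181 payoff=0.0000 vs cont=5.6568 → 5.6568 [wait]  ⇒ S*(2)=63.0733
t_1: node(1,0) S=72.9745 payoff=24.4655 vs cont=24.3760 → 24.4655 [stop]  node(1,1) S=97.6838 payoff=0.0000 vs cont=10.4847 → 10.4847 [wait]  ⇒ S*(1)=72.9745
t_0: node(0,0) S=84.4300 payoff=13.0100 vs cont=16.7784 → 16.7784 [wait]  ⇒ S*(0)=-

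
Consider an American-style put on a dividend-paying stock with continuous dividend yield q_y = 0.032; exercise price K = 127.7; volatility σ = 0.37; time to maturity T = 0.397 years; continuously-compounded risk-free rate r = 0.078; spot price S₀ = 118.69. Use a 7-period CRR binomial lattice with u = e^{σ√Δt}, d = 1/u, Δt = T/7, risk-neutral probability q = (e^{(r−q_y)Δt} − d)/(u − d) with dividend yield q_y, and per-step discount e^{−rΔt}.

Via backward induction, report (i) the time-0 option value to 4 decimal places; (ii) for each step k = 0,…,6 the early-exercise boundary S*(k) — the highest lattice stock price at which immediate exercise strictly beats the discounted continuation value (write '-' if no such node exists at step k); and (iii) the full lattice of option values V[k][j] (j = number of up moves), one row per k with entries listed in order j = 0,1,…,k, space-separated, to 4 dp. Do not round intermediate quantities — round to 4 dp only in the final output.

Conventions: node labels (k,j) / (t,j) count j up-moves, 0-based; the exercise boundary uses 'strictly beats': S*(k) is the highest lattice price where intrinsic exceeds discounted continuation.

Δt=0.05671, u=1.09211, d=0.91566, q=0.49279, disc=e^(-rΔt)=0.99559
k=7 terminal: V=max(K-S,0) → 63.6469 51.3031 36.5806 19.0208 0.0000 0.0000 0.0000 0.0000
k=6: j=0 S=69.9533 intr=57.7467 cont=57.3099 V=57.7467[EX]; j=1 S=83.4341 intr=44.2659 cont=43.8536 V=44.2659[EX]; j=2 S=99.5128 intr=28.1872 cont=27.8040 V=28.1872[EX]; j=3 S=118.6900 intr=9.0100 cont=9.6050 V=9.6050[hold]; j=4 S=141.5629 intr=0.0000 cont=0.0000 V=0.0000[hold]; j=5 S=168.8437 intr=0.0000 cont=0.0000 V=0.0000[hold]; j=6 S=201.3818 intr=0.0000 cont=0.0000 V=0.0000[hold]  S*(6)=99.5128
k=5: j=0 S=76.3969 intr=51.3031 cont=50.8780 V=51.3031[EX]; j=1 S=91.1194 intr=36.5806 cont=36.1821 V=36.5806[EX]; j=2 S=108.6792 intr=19.0208 cont=18.9461 V=19.0208[EX]; j=3 S=129.6229 intr=0.0000 cont=4.8502 V=4.8502[hold]; j=4 S=154.6027 intr=0.0000 cont=0.0000 V=0.0000[hold]; j=5 S=184.3965 intr=0.0000 cont=0.0000 V=0.0000[hold]  S*(5)=108.6792
k=4: j=0 S=83.4341 intr=44.2659 cont=43.8536 V=44.2659[EX]; j=1 S=99.5128 intr=28.1872 cont=27.8040 V=28.1872[EX]; j=2 S=118.6900 intr=9.0100 cont=11.9846 V=11.9846[hold]; j=3 S=141.5629 intr=0.0000 cont=2.4492 V=2.4492[hold]; j=4 S=168.8437 intr=0.0000 cont=0.0000 V=0.0000[hold]  S*(4)=99.5128
k=3: j=0 S=91.1194 intr=36.5806 cont=36.1821 V=36.5806[EX]; j=1 S=108.6792 intr=19.0208 cont=20.1136 V=20.1136[hold]; j=2 S=129.6229 intr=0.0000 cont=7.2535 V=7.2535[hold]; j=3 S=154.6027 intr=0.0000 cont=1.2368 V=1.2368[hold]  S*(3)=91.1194
k=2: j=0 S=99.5128 intr=28.1872 cont=28.3401 V=28.3401[hold]; j=1 S=118.6900 intr=9.0100 cont=13.7154 V=13.7154[hold]; j=2 S=141.5629 intr=0.0000 cont=4.2696 V=4.2696[hold]  S*(2)=-
k=1: j=0 S=108.6792 intr=19.0208 cont=21.0400 V=21.0400[hold]; j=1 S=129.6229 intr=0.0000 cont=9.0206 V=9.0206[hold]  S*(1)=-
k=0: j=0 S=118.6900 intr=9.0100 cont=15.0502 V=15.0502[hold]  S*(0)=-

price = 15.0502
boundary = - - - 91.1194 99.5128 108.6792 99.5128
tree:
15.0502
21.0400 9.0206
28.3401 13.7154 4.2696
36.5806 20.1136 7.2535 1.2368
44.2659 28.1872 11.9846 2.4492 0.0000
51.3031 36.5806 19.0208 4.8502 0.0000 0.0000
57.7467 44.2659 28.1872 9.6050 0.0000 0.0000 0.0000
63.6469 51.3031 36.5806 19.0208 0.0000 0.0000 0.0000 0.0000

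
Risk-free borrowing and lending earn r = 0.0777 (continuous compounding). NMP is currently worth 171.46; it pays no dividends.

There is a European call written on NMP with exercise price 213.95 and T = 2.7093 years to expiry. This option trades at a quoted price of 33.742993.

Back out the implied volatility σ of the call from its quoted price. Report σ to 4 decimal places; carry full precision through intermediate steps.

sigma = 0.3096

At σ = 0.3096 the Black–Scholes value reproduces the quote:
σ√T = 0.3096·√2.7093 = 0.509600
d₁ = (ln(S/K) + (r+σ²/2)T) / (σ√T) = (ln(171.46/213.95) + (0.0777+0.3096²/2)·2.7093) / 0.509600 = (-0.221392 + 0.340359) / 0.509600 = 0.233451
d₂ = d₁ − σ√T = 0.233451 − 0.509600 = -0.276150
e^{−rT} = 0.810169
N(d₁) = 0.592294,  N(d₂) = 0.391217
V = S·N(d₁) − K·e^{−rT}·N(d₂) = 101.554764 − 67.811771 = 33.742993 (equal to the quote); since ∂V/∂σ > 0 for all σ, the implied volatility is unique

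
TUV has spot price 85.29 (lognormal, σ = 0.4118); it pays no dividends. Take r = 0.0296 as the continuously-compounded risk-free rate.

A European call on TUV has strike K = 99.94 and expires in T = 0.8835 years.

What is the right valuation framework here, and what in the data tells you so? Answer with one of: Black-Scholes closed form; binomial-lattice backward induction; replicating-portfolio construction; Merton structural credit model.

Key observation: the instrument is a plain European call (strike 99.94) on a lognormal asset; the exact continuous-time formula applies directly.

framework: Black-Scholes closed form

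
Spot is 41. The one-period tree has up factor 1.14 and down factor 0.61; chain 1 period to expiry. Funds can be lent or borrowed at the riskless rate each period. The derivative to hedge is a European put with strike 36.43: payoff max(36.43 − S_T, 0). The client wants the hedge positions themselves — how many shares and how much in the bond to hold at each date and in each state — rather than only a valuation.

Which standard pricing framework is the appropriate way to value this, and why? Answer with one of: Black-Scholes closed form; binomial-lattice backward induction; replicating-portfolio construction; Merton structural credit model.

Key observation: a price alone would not answer the question — the per-node share/bond construction on the spot-41, 1.14/0.61 tree is required, and only the replicating-portfolio method yields it.

framework: replicating-portfolio construction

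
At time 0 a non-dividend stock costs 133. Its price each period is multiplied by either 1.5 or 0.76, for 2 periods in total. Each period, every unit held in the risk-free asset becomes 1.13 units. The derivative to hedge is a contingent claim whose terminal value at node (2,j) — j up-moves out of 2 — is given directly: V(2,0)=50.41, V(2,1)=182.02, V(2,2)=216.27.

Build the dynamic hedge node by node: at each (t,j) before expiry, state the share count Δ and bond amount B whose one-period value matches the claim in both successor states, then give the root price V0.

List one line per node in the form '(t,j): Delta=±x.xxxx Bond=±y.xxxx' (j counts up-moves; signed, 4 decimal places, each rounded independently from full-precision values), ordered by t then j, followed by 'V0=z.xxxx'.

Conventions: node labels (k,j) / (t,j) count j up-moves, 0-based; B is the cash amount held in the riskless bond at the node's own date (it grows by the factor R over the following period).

(0,0): Delta=0.7457 Bond=24.3117
(1,0): Delta=1.7595 Bond=-75.0062
(1,1): Delta=0.2320 Bond=129.9507
V0=123.4866

Risk-neutral probability p* = (R−d)/(u−d) = (1.13−0.76)/(1.5−0.76) = 0.5000.
Expiry values: V(2,0)=50.4100, V(2,1)=182.0200, V(2,2)=216.2700
Node (1,0) S=101.0800: V=(p*·182.0200+(1−p*)·50.4100)/1.13=102.8451; Δ=(182.0200−50.4100)/(151.6200−76.8208)=1.7595; B=V−Δ·S=-75.0062
Node (1,1) S=199.5000: V=(p*·216.2700+(1−p*)·182.0200)/1.13=176.2345; Δ=(216.2700−182.0200)/(299.2500−151.6200)=0.2320; B=V−Δ·S=129.9507
Node (0,0) S=133.0000: V=(p*·176.2345+(1−p*)·102.8451)/1.13=123.4866; Δ=(176.2345−102.8451)/(199.5000−101.0800)=0.7457; B=V−Δ·S=24.3117
Verification: the root portfolio costs Δ(0,0)·S0 + B(0,0) = 123.4866, matching V0.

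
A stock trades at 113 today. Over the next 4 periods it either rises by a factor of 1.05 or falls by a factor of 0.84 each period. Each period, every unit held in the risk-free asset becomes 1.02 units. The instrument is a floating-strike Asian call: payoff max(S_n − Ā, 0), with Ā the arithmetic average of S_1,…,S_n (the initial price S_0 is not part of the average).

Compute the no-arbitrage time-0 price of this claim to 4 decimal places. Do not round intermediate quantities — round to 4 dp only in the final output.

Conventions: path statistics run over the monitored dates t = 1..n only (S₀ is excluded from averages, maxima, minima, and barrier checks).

Under the martingale measure an up-move has probability p* = 0.8571; value the claim as the probability-weighted average of per-path payoffs, discounted 4 periods at R = 1.02.
Enumerate all 2^4 = 16 price paths (U = up ×1.05, D = down ×0.84); each path with k up-moves has probability p*^k·(1−p*)^(4−k).
DDDD: Ā=74.4720, payoff=0.0000, prob=0.000416
UDDD: Ā=93.0899, payoff=0.0000, prob=0.002499
DUDD: Ā=87.1574, payoff=0.0000, prob=0.002499
UUDD: Ā=108.9468, payoff=0.0000, prob=0.014994
DDUD: Ā=82.1741, payoff=0.0000, prob=0.002499
UDUD: Ā=102.7177, payoff=0.0000, prob=0.014994
DUUD: Ā=96.7852, payoff=0.0000, prob=0.014994
UUUD: Ā=120.9815, payoff=0.0000, prob=0.089963
DDDU: Ā=77.9882, payoff=0.0000, prob=0.002499
UDDU: Ā=97.4852, payoff=0.0000, prob=0.014994
DUDU: Ā=91.5527, payoff=0.0000, prob=0.014994
UUDU: Ā=114.4409, payoff=0.0000, prob=0.089963
DDUU: Ā=86.5694, payoff=1.3360, prob=0.014994
UDUU: Ā=108.2118, payoff=1.6700, prob=0.089963
DUUU: Ā=102.2793, payoff=7.6025, prob=0.089963
UUUU: Ā=127.8491, payoff=9.5031, prob=0.539775
Price = Σ prob·payoff / R^4 = 5.983758 / 1.082432 = 5.5281

price = 5.5281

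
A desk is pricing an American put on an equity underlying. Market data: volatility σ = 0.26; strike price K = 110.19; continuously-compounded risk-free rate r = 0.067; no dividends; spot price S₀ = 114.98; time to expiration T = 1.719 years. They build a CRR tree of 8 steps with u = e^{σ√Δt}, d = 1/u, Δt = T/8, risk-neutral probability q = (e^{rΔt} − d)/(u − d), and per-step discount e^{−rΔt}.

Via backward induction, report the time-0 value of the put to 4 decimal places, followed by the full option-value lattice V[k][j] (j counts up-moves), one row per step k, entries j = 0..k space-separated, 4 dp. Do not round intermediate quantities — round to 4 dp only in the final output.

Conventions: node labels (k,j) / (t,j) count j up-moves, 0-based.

price = 8.5613
tree:
8.5613
13.4553 4.4543
20.4891 7.5840 1.7998
30.0967 12.5270 3.4066 0.4237
39.1907 19.9093 6.3211 0.9145 0.0000
47.2521 30.0967 11.4170 1.9736 0.0000 0.0000
54.3982 39.1907 19.8379 4.2593 0.0000 0.0000 0.0000
60.7330 47.2521 30.0967 9.1921 0.0000 0.0000 0.0000 0.0000
66.3484 54.3982 39.1907 19.8379 0.0000 0.0000 0.0000 0.0000 0.0000

Δt=0.21488, u=1.12809, d=0.88646, q=0.52992, disc=e^(-rΔt)=0.98571
k=8 terminal: V=max(K-S,0) → 66.3484 54.3982 39.1907 19.8379 0.0000 0.0000 0.0000 0.0000 0.0000
k=7: j=0 S=49.4570 intr=60.7330 cont=59.1580 V=60.7330[EX]; j=1 S=62.9379 intr=47.2521 cont=45.6771 V=47.2521[EX]; j=2 S=80.0933 intr=30.0967 cont=28.5217 V=30.0967[EX]; j=3 S=101.9249 intr=8.2651 cont=9.1921 V=9.1921[hold]; j=4 S=129.7073 intr=0.0000 cont=0.0000 V=0.0000[hold]; j=5 S=165.0625 intr=0.0000 cont=0.0000 V=0.0000[hold]; j=6 S=210.0547 intr=0.0000 cont=0.0000 V=0.0000[hold]; j=7 S=267.3108 intr=0.0000 cont=0.0000 V=0.0000[hold]
k=6: j=0 S=55.7918 intr=54.3982 cont=52.8232 V=54.3982[EX]; j=1 S=70.9993 intr=39.1907 cont=37.6157 V=39.1907[EX]; j=2 S=90.3521 intr=19.8379 cont=18.7471 V=19.8379[EX]; j=3 S=114.9800 intr=0.0000 cont=4.2593 V=4.2593[hold]; j=4 S=146.3209 intr=0.0000 cont=0.0000 V=0.0000[hold]; j=5 S=186.2046 intr=0.0000 cont=0.0000 V=0.0000[hold]; j=6 S=236.9597 intr=0.0000 cont=0.0000 V=0.0000[hold]
k=5: j=0 S=62.9379 intr=47.2521 cont=45.6771 V=47.2521[EX]; j=1 S=80.0933 intr=30.0967 cont=28.5217 V=30.0967[EX]; j=2 S=101.9249 intr=8.2651 cont=11.4170 V=11.4170[hold]; j=3 S=129.7073 intr=0.0000 cont=1.9736 V=1.9736[hold]; j=4 S=165.0625 intr=0.0000 cont=0.0000 V=0.0000[hold]; j=5 S=210.0547 intr=0.0000 cont=0.0000 V=0.0000[hold]
k=4: j=0 S=70.9993 intr=39.1907 cont=37.6157 V=39.1907[EX]; j=1 S=90.3521 intr=19.8379 cont=19.9093 V=19.9093[hold]; j=2 S=114.9800 intr=0.0000 cont=6.3211 V=6.3211[hold]; j=3 S=146.3209 intr=0.0000 cont=0.9145 V=0.9145[hold]; j=4 S=186.2046 intr=0.0000 cont=0.0000 V=0.0000[hold]
k=3: j=0 S=80.0933 intr=30.0967 cont=28.5590 V=30.0967[EX]; j=1 S=101.9249 intr=8.2651 cont=12.5270 V=12.5270[hold]; j=2 S=129.7073 intr=0.0000 cont=3.4066 V=3.4066[hold]; j=3 S=165.0625 intr=0.0000 cont=0.4237 V=0.4237[hold]
k=2: j=0 S=90.3521 intr=19.8379 cont=20.4891 V=20.4891[hold]; j=1 S=114.9800 intr=0.0000 cont=7.5840 V=7.5840[hold]; j=2 S=146.3209 intr=0.0000 cont=1.7998 V=1.7998[hold]
k=1: j=0 S=101.9249 intr=8.2651 cont=13.4553 V=13.4553[hold]; j=1 S=129.7073 intr=0.0000 cont=4.4543 V=4.4543[hold]
k=0: j=0 S=114.9800 intr=0.0000 cont=8.5613 V=8.5613[hold]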